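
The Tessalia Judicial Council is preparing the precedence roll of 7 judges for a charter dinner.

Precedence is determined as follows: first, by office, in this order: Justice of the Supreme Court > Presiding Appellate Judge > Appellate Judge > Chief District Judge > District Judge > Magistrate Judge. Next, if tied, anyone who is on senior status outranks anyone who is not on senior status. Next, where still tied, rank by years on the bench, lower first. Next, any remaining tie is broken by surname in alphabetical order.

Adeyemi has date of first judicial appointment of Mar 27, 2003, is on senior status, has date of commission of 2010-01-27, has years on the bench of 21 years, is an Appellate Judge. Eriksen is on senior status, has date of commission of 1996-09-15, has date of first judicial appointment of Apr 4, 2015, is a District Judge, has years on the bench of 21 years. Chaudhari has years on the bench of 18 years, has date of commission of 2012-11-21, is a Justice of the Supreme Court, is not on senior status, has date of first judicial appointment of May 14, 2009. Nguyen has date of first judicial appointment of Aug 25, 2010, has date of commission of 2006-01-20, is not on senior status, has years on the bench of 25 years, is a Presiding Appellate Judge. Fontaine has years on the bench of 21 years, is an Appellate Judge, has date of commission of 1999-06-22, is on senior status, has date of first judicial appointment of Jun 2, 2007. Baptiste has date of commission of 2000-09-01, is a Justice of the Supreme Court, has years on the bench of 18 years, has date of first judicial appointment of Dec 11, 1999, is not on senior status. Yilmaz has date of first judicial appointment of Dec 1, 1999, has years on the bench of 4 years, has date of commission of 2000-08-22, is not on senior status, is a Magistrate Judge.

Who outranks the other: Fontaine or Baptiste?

By office: Baptiste and Chaudhari (Justice of the Supreme Court); then Nguyen (Presiding Appellate Judge); then Adeyemi and Fontaine (Appellate Judge); then Eriksen (District Judge); then Yilmaz (Magistrate Judge).
Baptiste and Chaudhari are each not on senior status, so the next rule applies.
Baptiste and Chaudhari both have years on the bench 18 years, so the next rule applies.
Among Baptiste and Chaudhari, alphabetically by surname: Baptiste before Chaudhari.
Adeyemi and Fontaine are each on senior status, so the next rule applies.
Adeyemi and Fontaine both have years on the bench 21 years, so the next rule applies.
Among Adeyemi and Fontaine, alphabetically by surname: Adeyemi before Fontaine.
So Baptiste takes precedence.

Baptiste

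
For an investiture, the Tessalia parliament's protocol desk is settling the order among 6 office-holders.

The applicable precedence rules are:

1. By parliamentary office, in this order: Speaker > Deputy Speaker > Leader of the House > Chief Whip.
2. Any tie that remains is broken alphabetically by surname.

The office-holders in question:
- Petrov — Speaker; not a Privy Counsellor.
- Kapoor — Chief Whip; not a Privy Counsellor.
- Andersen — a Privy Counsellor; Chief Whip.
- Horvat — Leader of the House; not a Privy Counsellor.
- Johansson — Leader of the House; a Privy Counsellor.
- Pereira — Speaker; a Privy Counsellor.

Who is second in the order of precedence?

Petrov

By parliamentary office: Pereira and Petrov (Speaker); then Horvat and Johansson (Leader of the House); then Andersen and Kapoor (Chief Whip).
Among Pereira and Petrov, alphabetically by surname: Pereira before Petrov.
Among Horvat and Johansson, alphabetically by surname: Horvat before Johansson.
Among Andersen and Kapoor, alphabetically by surname: Andersen before Kapoor.
Order: Pereira, Petrov, Horvat, Johansson, Andersen, Kapoor.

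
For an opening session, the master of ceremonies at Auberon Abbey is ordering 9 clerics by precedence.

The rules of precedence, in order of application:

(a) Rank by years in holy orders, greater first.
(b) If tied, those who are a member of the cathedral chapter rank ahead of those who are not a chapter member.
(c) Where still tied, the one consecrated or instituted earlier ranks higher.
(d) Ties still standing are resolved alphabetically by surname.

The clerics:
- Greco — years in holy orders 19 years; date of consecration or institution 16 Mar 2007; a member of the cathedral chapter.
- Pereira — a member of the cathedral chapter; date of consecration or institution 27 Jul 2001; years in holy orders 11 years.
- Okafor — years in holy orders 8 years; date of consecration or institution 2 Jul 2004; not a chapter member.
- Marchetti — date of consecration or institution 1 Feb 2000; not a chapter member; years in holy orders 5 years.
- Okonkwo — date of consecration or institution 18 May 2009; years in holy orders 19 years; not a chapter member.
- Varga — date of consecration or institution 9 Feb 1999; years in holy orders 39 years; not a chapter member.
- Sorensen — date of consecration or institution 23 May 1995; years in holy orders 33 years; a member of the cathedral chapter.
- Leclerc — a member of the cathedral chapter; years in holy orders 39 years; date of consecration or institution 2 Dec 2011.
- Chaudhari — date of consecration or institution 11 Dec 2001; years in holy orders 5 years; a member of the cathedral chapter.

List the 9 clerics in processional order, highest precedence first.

Leclerc, Varga, Sorensen, Greco, Okonkwo, Pereira, Okafor, Chaudhari, Marchetti

By years in holy orders (higher first): Leclerc and Varga (both 39 years); then Sorensen (33 years); then Greco and Okonkwo (both 19 years); then Pereira (11 years); then Okafor (8 years); then Chaudhari and Marchetti (both 5 years).
Among Leclerc and Varga, a member of the cathedral chapter before not a chapter member: Leclerc (a member of the cathedral chapter) before Varga (not a chapter member).
Among Greco and Okonkwo, a member of the cathedral chapter before not a chapter member: Greco (a member of the cathedral chapter) before Okonkwo (not a chapter member).
Among Chaudhari and Marchetti, a member of the cathedral chapter before not a chapter member: Chaudhari (a member of the cathedral chapter) before Marchetti (not a chapter member).
Full order: Leclerc, Varga, Sorensen, Greco, Okonkwo, Pereira, Okafor, Chaudhari, Marchetti.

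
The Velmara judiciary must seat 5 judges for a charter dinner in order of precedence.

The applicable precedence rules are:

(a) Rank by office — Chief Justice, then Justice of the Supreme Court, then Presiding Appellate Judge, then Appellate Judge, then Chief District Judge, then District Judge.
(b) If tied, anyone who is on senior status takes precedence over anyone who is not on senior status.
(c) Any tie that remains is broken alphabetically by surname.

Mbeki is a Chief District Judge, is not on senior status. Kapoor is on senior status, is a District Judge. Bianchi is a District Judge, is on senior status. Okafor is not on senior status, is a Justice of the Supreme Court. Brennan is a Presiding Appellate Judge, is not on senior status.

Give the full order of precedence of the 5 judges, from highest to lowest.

By office: Okafor (Justice of the Supreme Court); then Brennan (Presiding Appellate Judge); then Mbeki (Chief District Judge); then Bianchi and Kapoor (District Judge).
Bianchi and Kapoor are each on senior status, so the next rule applies.
Among Bianchi and Kapoor, alphabetically by surname: Bianchi before Kapoor.
Full order: Okafor, Brennan, Mbeki, Bianchi, Kapoor.

Okafor, Brennan, Mbeki, Bianchi, Kapoor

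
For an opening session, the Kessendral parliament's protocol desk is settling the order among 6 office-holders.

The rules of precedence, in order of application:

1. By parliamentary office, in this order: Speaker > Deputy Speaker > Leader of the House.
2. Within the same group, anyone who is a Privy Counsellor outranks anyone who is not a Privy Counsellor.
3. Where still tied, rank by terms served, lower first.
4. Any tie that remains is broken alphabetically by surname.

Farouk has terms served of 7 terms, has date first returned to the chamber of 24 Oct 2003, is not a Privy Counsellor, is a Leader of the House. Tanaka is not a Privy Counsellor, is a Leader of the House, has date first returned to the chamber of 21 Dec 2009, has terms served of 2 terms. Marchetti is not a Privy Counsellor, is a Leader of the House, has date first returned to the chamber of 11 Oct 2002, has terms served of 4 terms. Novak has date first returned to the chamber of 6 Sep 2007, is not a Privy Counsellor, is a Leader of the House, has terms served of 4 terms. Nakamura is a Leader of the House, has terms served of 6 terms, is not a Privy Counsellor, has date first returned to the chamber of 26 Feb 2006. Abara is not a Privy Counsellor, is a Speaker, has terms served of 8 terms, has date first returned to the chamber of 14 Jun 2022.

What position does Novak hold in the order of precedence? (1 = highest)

4

By parliamentary office: Abara (Speaker); then Tanaka, Marchetti, Novak, Nakamura and Farouk (Leader of the House).
Tanaka, Marchetti, Novak, Nakamura and Farouk are each not a Privy Counsellor, so the next rule applies.
Among Tanaka, Marchetti, Novak, Nakamura and Farouk, by terms served (lower first): Tanaka (2 terms) before Marchetti and Novak (4 terms) before Nakamura (6 terms) before Farouk (7 terms).
Among Marchetti and Novak, alphabetically by surname: Marchetti before Novak.
Order: Abara, Tanaka, Marchetti, Novak, Nakamura, Farouk. So position 4.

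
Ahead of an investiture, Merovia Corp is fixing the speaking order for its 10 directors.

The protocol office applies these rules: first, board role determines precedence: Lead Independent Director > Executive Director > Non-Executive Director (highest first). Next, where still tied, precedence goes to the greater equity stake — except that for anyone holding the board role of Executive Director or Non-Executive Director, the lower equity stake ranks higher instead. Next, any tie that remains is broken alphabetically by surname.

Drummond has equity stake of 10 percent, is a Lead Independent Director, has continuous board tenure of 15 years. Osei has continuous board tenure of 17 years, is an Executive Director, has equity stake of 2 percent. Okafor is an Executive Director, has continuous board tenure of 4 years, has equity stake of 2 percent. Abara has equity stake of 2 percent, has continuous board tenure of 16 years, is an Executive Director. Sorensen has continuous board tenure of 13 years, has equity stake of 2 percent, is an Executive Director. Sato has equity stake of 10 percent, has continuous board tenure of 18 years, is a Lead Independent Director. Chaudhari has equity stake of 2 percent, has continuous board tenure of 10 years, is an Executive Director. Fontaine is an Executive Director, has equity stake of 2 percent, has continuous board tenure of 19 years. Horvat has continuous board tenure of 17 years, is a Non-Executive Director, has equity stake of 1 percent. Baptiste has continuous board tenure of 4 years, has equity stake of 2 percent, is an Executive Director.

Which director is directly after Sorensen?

By board role: Drummond and Sato (Lead Independent Director); then Abara, Baptiste, Chaudhari, Fontaine, Okafor, Osei and Sorensen (Executive Director); then Horvat (Non-Executive Director).
Drummond and Sato both have equity stake 10 percent, so the next rule applies.
Among Drummond and Sato, alphabetically by surname: Drummond before Sato.
Abara, Baptiste, Chaudhari, Fontaine, Okafor, Osei and Sorensen all have equity stake 2 percent, so the next rule applies.
Among Abara, Baptiste, Chaudhari, Fontaine, Okafor, Osei and Sorensen, alphabetically by surname: Abara before Baptiste before Chaudhari before Fontaine before Okafor before Osei before Sorensen.
Order: Drummond, Sato, Abara, Baptiste, Chaudhari, Fontaine, Okafor, Osei, Sorensen, Horvat.

Horvat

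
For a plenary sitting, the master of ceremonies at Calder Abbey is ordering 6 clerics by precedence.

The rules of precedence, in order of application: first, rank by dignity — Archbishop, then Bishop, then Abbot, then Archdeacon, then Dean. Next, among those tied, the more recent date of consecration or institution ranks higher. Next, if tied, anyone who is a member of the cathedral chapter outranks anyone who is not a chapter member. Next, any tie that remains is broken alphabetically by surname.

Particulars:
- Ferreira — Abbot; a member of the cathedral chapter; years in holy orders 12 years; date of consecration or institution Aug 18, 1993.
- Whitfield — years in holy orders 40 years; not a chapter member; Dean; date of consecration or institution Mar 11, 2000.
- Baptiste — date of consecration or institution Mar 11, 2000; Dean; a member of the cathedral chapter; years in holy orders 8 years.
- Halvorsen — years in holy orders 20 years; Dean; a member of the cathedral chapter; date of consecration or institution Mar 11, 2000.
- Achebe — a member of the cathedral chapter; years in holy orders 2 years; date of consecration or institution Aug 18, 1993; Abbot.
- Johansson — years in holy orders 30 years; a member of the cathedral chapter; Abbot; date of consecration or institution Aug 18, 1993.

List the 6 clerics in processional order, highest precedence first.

Achebe, Ferreira, Johansson, Baptiste, Halvorsen, Whitfield

By dignity: Achebe, Ferreira and Johansson (Abbot); then Baptiste, Halvorsen and Whitfield (Dean).
Achebe, Ferreira and Johansson all have date of consecration or institution Aug 18, 1993, so the next rule applies.
Achebe, Ferreira and Johansson are each a member of the cathedral chapter, so the next rule applies.
Among Achebe, Ferreira and Johansson, alphabetically by surname: Achebe before Ferreira before Johansson.
Baptiste, Halvorsen and Whitfield all have date of consecration or institution Mar 11, 2000, so the next rule applies.
Among Baptiste, Halvorsen and Whitfield, a member of the cathedral chapter before not a chapter member: Baptiste and Halvorsen (a member of the cathedral chapter) before Whitfield (not a chapter member).
Among Baptiste and Halvorsen, alphabetically by surname: Baptiste before Halvorsen.
Full order: Achebe, Ferreira, Johansson, Baptiste, Halvorsen, Whitfield.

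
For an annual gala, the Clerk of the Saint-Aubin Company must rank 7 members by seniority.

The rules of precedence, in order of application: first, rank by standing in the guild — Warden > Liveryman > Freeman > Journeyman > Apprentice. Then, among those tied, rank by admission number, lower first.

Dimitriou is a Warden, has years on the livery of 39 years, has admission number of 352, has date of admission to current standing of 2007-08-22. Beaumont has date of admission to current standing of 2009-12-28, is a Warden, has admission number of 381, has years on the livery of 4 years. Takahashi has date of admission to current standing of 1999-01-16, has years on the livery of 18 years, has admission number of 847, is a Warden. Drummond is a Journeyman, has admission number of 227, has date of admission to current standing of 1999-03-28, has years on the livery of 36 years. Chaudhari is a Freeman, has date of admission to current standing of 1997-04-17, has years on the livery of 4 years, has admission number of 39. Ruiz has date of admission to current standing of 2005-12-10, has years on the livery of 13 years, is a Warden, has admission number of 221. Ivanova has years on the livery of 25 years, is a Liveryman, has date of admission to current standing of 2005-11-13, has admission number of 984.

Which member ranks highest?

Ruiz

By standing in the guild: Ruiz, Dimitriou, Beaumont and Takahashi (Warden); then Ivanova (Liveryman); then Chaudhari (Freeman); then Drummond (Journeyman).
Among Ruiz, Dimitriou, Beaumont and Takahashi, by admission number (lower first): Ruiz (221) before Dimitriou (352) before Beaumont (381) before Takahashi (847).
Order: Ruiz, Dimitriou, Beaumont, Takahashi, Ivanova, Chaudhari, Drummond.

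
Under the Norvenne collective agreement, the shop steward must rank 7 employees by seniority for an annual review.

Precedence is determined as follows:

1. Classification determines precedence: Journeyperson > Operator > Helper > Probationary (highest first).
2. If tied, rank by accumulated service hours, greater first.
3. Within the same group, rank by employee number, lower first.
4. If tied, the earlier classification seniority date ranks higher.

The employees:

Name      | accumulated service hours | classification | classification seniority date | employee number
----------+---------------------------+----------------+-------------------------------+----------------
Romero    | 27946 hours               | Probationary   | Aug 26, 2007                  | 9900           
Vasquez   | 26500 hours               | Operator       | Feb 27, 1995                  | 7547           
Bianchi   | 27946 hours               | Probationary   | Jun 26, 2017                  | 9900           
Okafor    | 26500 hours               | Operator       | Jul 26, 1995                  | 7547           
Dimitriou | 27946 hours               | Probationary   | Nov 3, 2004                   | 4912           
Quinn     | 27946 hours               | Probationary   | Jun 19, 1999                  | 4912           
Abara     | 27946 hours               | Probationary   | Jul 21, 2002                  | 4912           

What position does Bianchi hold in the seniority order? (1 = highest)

By classification: Vasquez and Okafor (Operator); then Quinn, Abara, Dimitriou, Romero and Bianchi (Probationary).
Vasquez and Okafor both have accumulated service hours 26500 hours, so the next rule applies.
Vasquez and Okafor both have employee number 7547, so the next rule applies.
Among Vasquez and Okafor, by classification seniority date (earlier first): Vasquez (Feb 27, 1995) before Okafor (Jul 26, 1995).
Quinn, Abara, Dimitriou, Romero and Bianchi all have accumulated service hours 27946 hours, so the next rule applies.
Among Quinn, Abara, Dimitriou, Romero and Bianchi, by employee number (lower first): Quinn, Abara and Dimitriou (4912) before Romero and Bianchi (9900).
Among Quinn, Abara and Dimitriou, by classification seniority date (earlier first): Quinn (Jun 19, 1999) before Abara (Jul 21, 2002) before Dimitriou (Nov 3, 2004).
Among Romero and Bianchi, by classification seniority date (earlier first): Romero (Aug 26, 2007) before Bianchi (Jun 26, 2017).
Order: Vasquez, Okafor, Quinn, Abara, Dimitriou, Romero, Bianchi. So position 7.

7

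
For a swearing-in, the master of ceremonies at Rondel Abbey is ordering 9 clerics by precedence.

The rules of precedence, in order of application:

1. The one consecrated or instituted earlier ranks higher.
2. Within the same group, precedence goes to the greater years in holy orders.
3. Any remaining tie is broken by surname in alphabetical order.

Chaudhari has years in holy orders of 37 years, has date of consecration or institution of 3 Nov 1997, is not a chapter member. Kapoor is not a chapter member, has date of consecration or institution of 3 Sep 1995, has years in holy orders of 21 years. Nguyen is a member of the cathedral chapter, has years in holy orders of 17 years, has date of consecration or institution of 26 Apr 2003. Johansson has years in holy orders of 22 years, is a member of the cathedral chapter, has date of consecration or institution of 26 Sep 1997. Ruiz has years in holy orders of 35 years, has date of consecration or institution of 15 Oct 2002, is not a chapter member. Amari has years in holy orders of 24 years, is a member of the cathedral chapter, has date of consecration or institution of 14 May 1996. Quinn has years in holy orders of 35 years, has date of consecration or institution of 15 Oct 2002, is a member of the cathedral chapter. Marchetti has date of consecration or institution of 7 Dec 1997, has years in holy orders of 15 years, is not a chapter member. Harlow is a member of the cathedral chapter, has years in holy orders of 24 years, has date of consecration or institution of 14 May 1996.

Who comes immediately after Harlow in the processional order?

Johansson

By date of consecration or institution (earlier first): Kapoor (3 Sep 1995); then Amari and Harlow (both 14 May 1996); then Johansson (26 Sep 1997); then Chaudhari (3 Nov 1997); then Marchetti (7 Dec 1997); then Quinn and Ruiz (both 15 Oct 2002); then Nguyen (26 Apr 2003).
Amari and Harlow both have years in holy orders 24 years, so the next rule applies.
Among Amari and Harlow, alphabetically by surname: Amari before Harlow.
Quinn and Ruiz both have years in holy orders 35 years, so the next rule applies.
Among Quinn and Ruiz, alphabetically by surname: Quinn before Ruiz.
Order: Kapoor, Amari, Harlow, Johansson, Chaudhari, Marchetti, Quinn, Ruiz, Nguyen.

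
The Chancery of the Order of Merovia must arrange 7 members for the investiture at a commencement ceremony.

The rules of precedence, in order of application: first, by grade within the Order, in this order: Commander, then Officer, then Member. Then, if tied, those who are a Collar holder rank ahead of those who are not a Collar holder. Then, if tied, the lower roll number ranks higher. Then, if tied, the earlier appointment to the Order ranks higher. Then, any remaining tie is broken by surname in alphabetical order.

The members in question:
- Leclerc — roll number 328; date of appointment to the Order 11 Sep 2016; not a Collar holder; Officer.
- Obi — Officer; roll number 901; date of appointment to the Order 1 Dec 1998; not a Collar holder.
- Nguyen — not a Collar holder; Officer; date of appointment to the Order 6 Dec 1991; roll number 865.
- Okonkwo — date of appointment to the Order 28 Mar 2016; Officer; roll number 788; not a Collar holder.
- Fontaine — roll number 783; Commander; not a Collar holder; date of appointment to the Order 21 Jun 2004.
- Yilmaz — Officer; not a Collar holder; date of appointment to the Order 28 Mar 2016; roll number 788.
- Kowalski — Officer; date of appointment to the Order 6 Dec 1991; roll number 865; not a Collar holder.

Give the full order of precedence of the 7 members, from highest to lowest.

Fontaine, Leclerc, Okonkwo, Yilmaz, Kowalski, Nguyen, Obi

By grade within the Order: Fontaine (Commander); then Leclerc, Okonkwo, Yilmaz, Kowalski, Nguyen and Obi (Officer).
Leclerc, Okonkwo, Yilmaz, Kowalski, Nguyen and Obi are each not a Collar holder, so the next rule applies.
Among Leclerc, Okonkwo, Yilmaz, Kowalski, Nguyen and Obi, by roll number (lower first): Leclerc (328) before Okonkwo and Yilmaz (788) before Kowalski and Nguyen (865) before Obi (901).
Okonkwo and Yilmaz both have date of appointment to the Order 28 Mar 2016, so the next rule applies.
Among Okonkwo and Yilmaz, alphabetically by surname: Okonkwo before Yilmaz.
Kowalski and Nguyen both have date of appointment to the Order 6 Dec 1991, so the next rule applies.
Among Kowalski and Nguyen, alphabetically by surname: Kowalski before Nguyen.
Full order: Fontaine, Leclerc, Okonkwo, Yilmaz, Kowalski, Nguyen, Obi.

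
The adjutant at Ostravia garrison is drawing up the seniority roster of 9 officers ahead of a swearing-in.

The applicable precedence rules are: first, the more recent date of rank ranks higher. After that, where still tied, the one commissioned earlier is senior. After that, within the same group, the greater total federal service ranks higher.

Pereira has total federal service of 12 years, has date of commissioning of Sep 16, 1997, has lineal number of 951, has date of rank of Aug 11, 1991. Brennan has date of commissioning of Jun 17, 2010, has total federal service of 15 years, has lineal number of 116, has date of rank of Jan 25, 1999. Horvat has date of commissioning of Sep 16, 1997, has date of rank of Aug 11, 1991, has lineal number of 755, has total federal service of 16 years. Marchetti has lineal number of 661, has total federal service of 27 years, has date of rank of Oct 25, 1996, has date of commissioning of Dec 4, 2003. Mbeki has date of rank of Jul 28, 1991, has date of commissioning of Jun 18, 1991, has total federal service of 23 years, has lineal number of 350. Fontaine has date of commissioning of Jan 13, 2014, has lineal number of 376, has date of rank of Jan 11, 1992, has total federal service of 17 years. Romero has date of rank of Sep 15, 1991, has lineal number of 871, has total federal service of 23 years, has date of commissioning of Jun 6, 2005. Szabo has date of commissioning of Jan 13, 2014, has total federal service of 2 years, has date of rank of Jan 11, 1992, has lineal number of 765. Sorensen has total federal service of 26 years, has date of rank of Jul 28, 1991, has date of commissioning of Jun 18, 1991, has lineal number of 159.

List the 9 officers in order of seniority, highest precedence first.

By date of rank (later first): Brennan (Jan 25, 1999); then Marchetti (Oct 25, 1996); then Fontaine and Szabo (both Jan 11, 1992); then Romero (Sep 15, 1991); then Horvat and Pereira (both Aug 11, 1991); then Sorensen and Mbeki (both Jul 28, 1991).
Fontaine and Szabo both have date of commissioning Jan 13, 2014, so the next rule applies.
Among Fontaine and Szabo, by total federal service (higher first): Fontaine (17 years) before Szabo (2 years).
Horvat and Pereira both have date of commissioning Sep 16, 1997, so the next rule applies.
Among Horvat and Pereira, by total federal service (higher first): Horvat (16 years) before Pereira (12 years).
Sorensen and Mbeki both have date of commissioning Jun 18, 1991, so the next rule applies.
Among Sorensen and Mbeki, by total federal service (higher first): Sorensen (26 years) before Mbeki (23 years).
Full order: Brennan, Marchetti, Fontaine, Szabo, Romero, Horvat, Pereira, Sorensen, Mbeki.

Brennan, Marchetti, Fontaine, Szabo, Romero, Horvat, Pereira, Sorensen, Mbeki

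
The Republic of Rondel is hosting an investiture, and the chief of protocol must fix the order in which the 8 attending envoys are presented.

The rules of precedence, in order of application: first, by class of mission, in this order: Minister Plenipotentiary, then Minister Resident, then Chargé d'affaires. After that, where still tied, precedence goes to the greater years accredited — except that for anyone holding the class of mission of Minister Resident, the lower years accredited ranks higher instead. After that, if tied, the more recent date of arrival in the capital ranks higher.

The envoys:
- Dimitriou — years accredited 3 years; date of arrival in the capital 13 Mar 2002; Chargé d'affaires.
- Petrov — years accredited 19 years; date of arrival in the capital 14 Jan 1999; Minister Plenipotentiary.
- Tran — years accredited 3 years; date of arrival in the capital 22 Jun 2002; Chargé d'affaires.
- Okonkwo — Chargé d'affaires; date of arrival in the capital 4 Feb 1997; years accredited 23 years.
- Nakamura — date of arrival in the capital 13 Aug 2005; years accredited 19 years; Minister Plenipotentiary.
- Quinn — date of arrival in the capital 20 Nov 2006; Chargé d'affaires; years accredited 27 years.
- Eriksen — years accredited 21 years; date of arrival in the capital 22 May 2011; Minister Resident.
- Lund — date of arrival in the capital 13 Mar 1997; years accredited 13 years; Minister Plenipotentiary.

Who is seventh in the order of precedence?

By class of mission: Nakamura, Petrov and Lund (Minister Plenipotentiary); then Eriksen (Minister Resident); then Quinn, Okonkwo, Tran and Dimitriou (Chargé d'affaires).
Among Nakamura, Petrov and Lund, by years accredited (higher first): Nakamura and Petrov (19 years) before Lund (13 years).
Among Nakamura and Petrov, by date of arrival in the capital (later first): Nakamura (13 Aug 2005) before Petrov (14 Jan 1999).
Among Quinn, Okonkwo, Tran and Dimitriou, by years accredited (higher first): Quinn (27 years) before Okonkwo (23 years) before Tran and Dimitriou (3 years).
Among Tran and Dimitriou, by date of arrival in the capital (later first): Tran (22 Jun 2002) before Dimitriou (13 Mar 2002).
Order: Nakamura, Petrov, Lund, Eriksen, Quinn, Okonkwo, Tran, Dimitriou.

Tran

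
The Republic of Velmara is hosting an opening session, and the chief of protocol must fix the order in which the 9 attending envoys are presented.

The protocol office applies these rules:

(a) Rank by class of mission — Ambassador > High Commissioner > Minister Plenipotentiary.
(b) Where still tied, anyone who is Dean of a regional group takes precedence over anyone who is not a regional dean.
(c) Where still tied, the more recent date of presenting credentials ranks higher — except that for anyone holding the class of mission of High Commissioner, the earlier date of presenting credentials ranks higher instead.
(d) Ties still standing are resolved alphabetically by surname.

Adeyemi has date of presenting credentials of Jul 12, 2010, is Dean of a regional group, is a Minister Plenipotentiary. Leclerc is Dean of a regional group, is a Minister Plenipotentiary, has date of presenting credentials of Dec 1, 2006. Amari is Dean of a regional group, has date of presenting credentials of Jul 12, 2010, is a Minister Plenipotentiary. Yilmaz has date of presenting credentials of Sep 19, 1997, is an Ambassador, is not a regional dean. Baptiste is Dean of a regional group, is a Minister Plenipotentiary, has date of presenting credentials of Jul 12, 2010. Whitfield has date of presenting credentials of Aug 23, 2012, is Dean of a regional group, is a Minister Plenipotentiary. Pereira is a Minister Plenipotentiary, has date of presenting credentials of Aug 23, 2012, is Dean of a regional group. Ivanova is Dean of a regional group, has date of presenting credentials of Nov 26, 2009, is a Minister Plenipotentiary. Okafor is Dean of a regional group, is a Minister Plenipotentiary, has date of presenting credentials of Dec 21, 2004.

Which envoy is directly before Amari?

Adeyemi

By class of mission: Yilmaz (Ambassador); then Pereira, Whitfield, Adeyemi, Amari, Baptiste, Ivanova, Leclerc and Okafor (Minister Plenipotentiary).
Pereira, Whitfield, Adeyemi, Amari, Baptiste, Ivanova, Leclerc and Okafor are each Dean of a regional group, so the next rule applies.
Among Pereira, Whitfield, Adeyemi, Amari, Baptiste, Ivanova, Leclerc and Okafor, by date of presenting credentials (later first): Pereira and Whitfield (Aug 23, 2012) before Adeyemi, Amari and Baptiste (Jul 12, 2010) before Ivanova (Nov 26, 2009) before Leclerc (Dec 1, 2006) before Okafor (Dec 21, 2004).
Among Pereira and Whitfield, alphabetically by surname: Pereira before Whitfield.
Among Adeyemi, Amari and Baptiste, alphabetically by surname: Adeyemi before Amari before Baptiste.
Order: Yilmaz, Pereira, Whitfield, Adeyemi, Amari, Baptiste, Ivanova, Leclerc, Okafor.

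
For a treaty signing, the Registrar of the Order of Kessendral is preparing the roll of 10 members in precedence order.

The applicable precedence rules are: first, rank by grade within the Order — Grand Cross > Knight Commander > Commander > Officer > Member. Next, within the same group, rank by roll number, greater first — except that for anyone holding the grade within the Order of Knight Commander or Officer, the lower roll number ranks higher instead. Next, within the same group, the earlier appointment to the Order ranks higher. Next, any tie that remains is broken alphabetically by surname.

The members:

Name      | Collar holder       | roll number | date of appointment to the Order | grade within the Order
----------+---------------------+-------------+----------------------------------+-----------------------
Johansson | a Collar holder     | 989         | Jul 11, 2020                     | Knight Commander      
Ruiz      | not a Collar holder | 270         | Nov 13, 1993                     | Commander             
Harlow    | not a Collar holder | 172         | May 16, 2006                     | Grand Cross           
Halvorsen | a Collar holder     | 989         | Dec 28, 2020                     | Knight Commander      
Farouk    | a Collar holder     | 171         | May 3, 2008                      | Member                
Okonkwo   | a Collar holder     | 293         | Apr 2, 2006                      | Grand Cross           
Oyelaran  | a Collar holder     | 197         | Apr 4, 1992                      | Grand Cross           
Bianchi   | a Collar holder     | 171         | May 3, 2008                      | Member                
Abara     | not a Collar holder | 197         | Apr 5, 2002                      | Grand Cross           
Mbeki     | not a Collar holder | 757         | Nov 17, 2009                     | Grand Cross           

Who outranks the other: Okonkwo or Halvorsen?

Okonkwo

By grade within the Order: Mbeki, Okonkwo, Oyelaran, Abara and Harlow (Grand Cross); then Johansson and Halvorsen (Knight Commander); then Ruiz (Commander); then Bianchi and Farouk (Member).
Among Mbeki, Okonkwo, Oyelaran, Abara and Harlow, by roll number (higher first): Mbeki (757) before Okonkwo (293) before Oyelaran and Abara (197) before Harlow (172).
Among Oyelaran and Abara, by date of appointment to the Order (earlier first): Oyelaran (Apr 4, 1992) before Abara (Apr 5, 2002).
Johansson and Halvorsen both have roll number 989, so the next rule applies.
Among Johansson and Halvorsen, by date of appointment to the Order (earlier first): Johansson (Jul 11, 2020) before Halvorsen (Dec 28, 2020).
Bianchi and Farouk both have roll number 171, so the next rule applies.
Bianchi and Farouk both have date of appointment to the Order May 3, 2008, so the next rule applies.
Among Bianchi and Farouk, alphabetically by surname: Bianchi before Farouk.
So Okonkwo takes precedence.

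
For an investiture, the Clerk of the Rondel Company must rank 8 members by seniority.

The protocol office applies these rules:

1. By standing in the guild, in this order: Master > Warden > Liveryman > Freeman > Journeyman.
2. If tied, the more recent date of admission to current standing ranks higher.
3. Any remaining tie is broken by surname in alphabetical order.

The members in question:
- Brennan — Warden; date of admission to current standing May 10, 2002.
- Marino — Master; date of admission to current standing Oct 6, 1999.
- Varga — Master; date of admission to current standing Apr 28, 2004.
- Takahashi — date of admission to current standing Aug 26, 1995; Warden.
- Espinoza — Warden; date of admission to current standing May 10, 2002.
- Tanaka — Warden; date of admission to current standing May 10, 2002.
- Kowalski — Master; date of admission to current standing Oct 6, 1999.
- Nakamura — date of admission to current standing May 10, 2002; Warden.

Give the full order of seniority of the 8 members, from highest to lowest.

Varga, Kowalski, Marino, Brennan, Espinoza, Nakamura, Tanaka, Takahashi

By standing in the guild: Varga, Kowalski and Marino (Master); then Brennan, Espinoza, Nakamura, Tanaka and Takahashi (Warden).
Among Varga, Kowalski and Marino, by date of admission to current standing (later first): Varga (Apr 28, 2004) before Kowalski and Marino (Oct 6, 1999).
Among Kowalski and Marino, alphabetically by surname: Kowalski before Marino.
Among Brennan, Espinoza, Nakamura, Tanaka and Takahashi, by date of admission to current standing (later first): Brennan, Espinoza, Nakamura and Tanaka (May 10, 2002) before Takahashi (Aug 26, 1995).
Among Brennan, Espinoza, Nakamura and Tanaka, alphabetically by surname: Brennan before Espinoza before Nakamura before Tanaka.
Full order: Varga, Kowalski, Marino, Brennan, Espinoza, Nakamura, Tanaka, Takahashi.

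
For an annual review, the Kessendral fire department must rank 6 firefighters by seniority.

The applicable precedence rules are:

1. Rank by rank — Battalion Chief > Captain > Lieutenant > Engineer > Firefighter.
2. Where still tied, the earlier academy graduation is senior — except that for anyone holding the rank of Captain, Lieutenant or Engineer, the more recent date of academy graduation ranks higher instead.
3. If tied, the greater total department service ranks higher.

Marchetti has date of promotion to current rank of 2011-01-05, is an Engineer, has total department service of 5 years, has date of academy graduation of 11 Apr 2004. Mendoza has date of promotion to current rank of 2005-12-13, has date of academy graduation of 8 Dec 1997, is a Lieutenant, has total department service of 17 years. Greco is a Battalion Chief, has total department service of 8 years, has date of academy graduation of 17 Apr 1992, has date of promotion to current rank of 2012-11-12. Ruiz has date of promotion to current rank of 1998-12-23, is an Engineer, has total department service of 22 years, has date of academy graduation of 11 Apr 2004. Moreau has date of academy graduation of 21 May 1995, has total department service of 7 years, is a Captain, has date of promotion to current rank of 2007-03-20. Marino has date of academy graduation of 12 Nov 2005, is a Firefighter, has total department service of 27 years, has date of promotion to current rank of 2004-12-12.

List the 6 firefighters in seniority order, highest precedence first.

By rank: Greco (Battalion Chief); then Moreau (Captain); then Mendoza (Lieutenant); then Ruiz and Marchetti (Engineer); then Marino (Firefighter).
Ruiz and Marchetti both have date of academy graduation 11 Apr 2004, so the next rule applies.
Among Ruiz and Marchetti, by total department service (higher first): Ruiz (22 years) before Marchetti (5 years).
Full order: Greco, Moreau, Mendoza, Ruiz, Marchetti, Marino.

Greco, Moreau, Mendoza, Ruiz, Marchetti, Marino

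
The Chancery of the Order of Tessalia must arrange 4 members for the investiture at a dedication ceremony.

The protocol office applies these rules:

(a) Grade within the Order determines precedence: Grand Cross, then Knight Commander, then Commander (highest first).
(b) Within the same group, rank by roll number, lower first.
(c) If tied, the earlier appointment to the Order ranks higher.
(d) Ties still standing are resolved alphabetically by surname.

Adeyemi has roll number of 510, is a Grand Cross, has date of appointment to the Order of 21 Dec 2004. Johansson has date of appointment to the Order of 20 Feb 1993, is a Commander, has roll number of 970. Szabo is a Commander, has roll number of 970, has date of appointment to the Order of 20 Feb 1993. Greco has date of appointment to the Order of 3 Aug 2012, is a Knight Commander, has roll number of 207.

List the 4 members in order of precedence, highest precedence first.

Adeyemi, Greco, Johansson, Szabo

By grade within the Order: Adeyemi (Grand Cross); then Greco (Knight Commander); then Johansson and Szabo (Commander).
Johansson and Szabo both have roll number 970, so the next rule applies.
Johansson and Szabo both have date of appointment to the Order 20 Feb 1993, so the next rule applies.
Among Johansson and Szabo, alphabetically by surname: Johansson before Szabo.
Full order: Adeyemi, Greco, Johansson, Szabo.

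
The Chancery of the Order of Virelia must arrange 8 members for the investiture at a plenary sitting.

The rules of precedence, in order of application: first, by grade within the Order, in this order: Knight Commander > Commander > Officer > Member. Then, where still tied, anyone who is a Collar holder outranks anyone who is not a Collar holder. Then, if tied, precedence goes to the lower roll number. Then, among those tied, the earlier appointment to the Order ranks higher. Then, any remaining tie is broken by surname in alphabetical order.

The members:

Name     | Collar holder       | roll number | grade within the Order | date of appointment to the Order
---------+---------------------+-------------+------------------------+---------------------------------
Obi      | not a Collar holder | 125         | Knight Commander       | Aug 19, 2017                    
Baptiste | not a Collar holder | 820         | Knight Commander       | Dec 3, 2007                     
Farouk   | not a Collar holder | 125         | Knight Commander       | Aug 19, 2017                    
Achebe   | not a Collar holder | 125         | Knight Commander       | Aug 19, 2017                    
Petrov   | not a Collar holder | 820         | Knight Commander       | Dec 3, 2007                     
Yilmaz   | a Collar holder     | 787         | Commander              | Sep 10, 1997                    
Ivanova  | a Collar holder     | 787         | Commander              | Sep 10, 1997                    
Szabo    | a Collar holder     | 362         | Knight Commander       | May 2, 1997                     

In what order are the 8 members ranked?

Szabo, Achebe, Farouk, Obi, Baptiste, Petrov, Ivanova, Yilmaz

By grade within the Order: Szabo, Achebe, Farouk, Obi, Baptiste and Petrov (Knight Commander); then Ivanova and Yilmaz (Commander).
Among Szabo, Achebe, Farouk, Obi, Baptiste and Petrov, a Collar holder before not a Collar holder: Szabo (a Collar holder) before Achebe, Farouk, Obi, Baptiste and Petrov (not a Collar holder).
Among Achebe, Farouk, Obi, Baptiste and Petrov, by roll number (lower first): Achebe, Farouk and Obi (125) before Baptiste and Petrov (820).
Achebe, Farouk and Obi all have date of appointment to the Order Aug 19, 2017, so the next rule applies.
Among Achebe, Farouk and Obi, alphabetically by surname: Achebe before Farouk before Obi.
Baptiste and Petrov both have date of appointment to the Order Dec 3, 2007, so the next rule applies.
Among Baptiste and Petrov, alphabetically by surname: Baptiste before Petrov.
Ivanova and Yilmaz are each a Collar holder, so the next rule applies.
Ivanova and Yilmaz both have roll number 787, so the next rule applies.
Ivanova and Yilmaz both have date of appointment to the Order Sep 10, 1997, so the next rule applies.
Among Ivanova and Yilmaz, alphabetically by surname: Ivanova before Yilmaz.
Full order: Szabo, Achebe, Farouk, Obi, Baptiste, Petrov, Ivanova, Yilmaz.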